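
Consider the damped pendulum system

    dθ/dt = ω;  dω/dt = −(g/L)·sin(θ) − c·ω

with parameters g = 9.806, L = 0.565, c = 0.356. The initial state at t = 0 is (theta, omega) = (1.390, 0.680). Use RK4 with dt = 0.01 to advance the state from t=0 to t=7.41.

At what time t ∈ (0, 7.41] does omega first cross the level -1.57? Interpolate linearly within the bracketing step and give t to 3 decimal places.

t=0.000: state=(1.390, 0.680)
step 1 (dt=0.01): k1=(0.680, -17.315), k2=(0.593, -17.295), k3=(0.594, -17.293), k4=(0.507, -17.272); state += dt/6·(k1+2k2+2k3+k4)
t=0.010: state=(1.396, 0.507)
t=0.020: state=(1.400, 0.335)
t=0.030: state=(1.403, 0.163)
t=0.130: state=(1.334, -1.518)
next step: t=0.140: state=(1.318, -1.680) — omega has crossed -1.57
linear interpolation between t=0.130 (-1.51752) and t=0.140 (-1.68022) → t≈0.133

t = 0.133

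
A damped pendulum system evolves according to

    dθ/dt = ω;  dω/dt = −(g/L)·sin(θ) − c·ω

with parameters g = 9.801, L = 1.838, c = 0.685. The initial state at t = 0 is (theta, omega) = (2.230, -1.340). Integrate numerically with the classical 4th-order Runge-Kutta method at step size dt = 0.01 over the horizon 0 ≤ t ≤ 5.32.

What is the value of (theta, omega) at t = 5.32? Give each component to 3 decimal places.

(theta, omega) = (0.112, 0.634)

t=0.000: state=(2.230, -1.340)
step 1 (dt=0.01): k1=(-1.340, -3.297), k2=(-1.356, -3.308), k3=(-1.357, -3.308), k4=(-1.373, -3.319); state += dt/6·(k1+2k2+2k3+k4)
t=0.010: state=(2.216, -1.373)
t=0.020: state=(2.203, -1.406)
t=0.030: state=(2.188, -1.440)
continuing one RK4 step at a time; state shown every 20 steps (Δt=0.2):
t=0.200: state=(1.893, -2.040)
t=0.400: state=(1.412, -2.762)
t=0.600: state=(0.802, -3.286)
t=0.800: state=(0.132, -3.299)
t=1.000: state=(-0.476, -2.692)
t=1.200: state=(-0.919, -1.697)
t=1.400: state=(-1.149, -0.615)
t=1.600: state=(-1.170, 0.384)
t=1.800: state=(-1.006, 1.222)
t=2.000: state=(-0.697, 1.817)
t=2.200: state=(-0.303, 2.059)
t=2.400: state=(0.098, 1.889)
t=2.600: state=(0.429, 1.376)
t=2.800: state=(0.637, 0.683)
t=3.000: state=(0.701, -0.033)
t=3.200: state=(0.630, -0.651)
t=3.400: state=(0.453, -1.086)
t=3.600: state=(0.213, -1.272)
t=3.800: state=(-0.038, -1.192)
t=4.000: state=(-0.249, -0.889)
t=4.200: state=(-0.385, -0.457)
t=4.400: state=(-0.430, 0.004)
t=4.600: state=(-0.387, 0.405)
t=4.800: state=(-0.276, 0.681)
t=5.000: state=(-0.126, 0.793)
t=5.200: state=(0.030, 0.737)
t=5.320: state=(0.112, 0.634)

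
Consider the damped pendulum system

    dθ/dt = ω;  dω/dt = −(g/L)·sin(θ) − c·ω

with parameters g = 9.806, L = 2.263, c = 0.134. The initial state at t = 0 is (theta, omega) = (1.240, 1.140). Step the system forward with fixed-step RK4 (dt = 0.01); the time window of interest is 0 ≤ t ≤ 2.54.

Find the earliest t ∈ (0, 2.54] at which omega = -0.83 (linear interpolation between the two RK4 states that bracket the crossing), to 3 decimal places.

t = 0.464

t=0.000: state=(1.240, 1.140)
step 1 (dt=0.01): k1=(1.140, -4.251), k2=(1.119, -4.256), k3=(1.119, -4.256), k4=(1.097, -4.261); state += dt/6·(k1+2k2+2k3+k4)
t=0.010: state=(1.251, 1.097)
t=0.020: state=(1.262, 1.055)
t=0.030: state=(1.272, 1.012)
continuing one RK4 step at a time; state shown every 10 steps (Δt=0.1):
t=0.100: state=(1.333, 0.711)
t=0.200: state=(1.382, 0.281)
t=0.300: state=(1.389, -0.146)
t=0.400: state=(1.353, -0.566)
t=0.460: state=(1.312, -0.813)
next step: t=0.470: state=(1.303, -0.854) — omega has crossed -0.83
linear interpolation between t=0.460 (-0.81345) and t=0.470 (-0.85418) → t≈0.464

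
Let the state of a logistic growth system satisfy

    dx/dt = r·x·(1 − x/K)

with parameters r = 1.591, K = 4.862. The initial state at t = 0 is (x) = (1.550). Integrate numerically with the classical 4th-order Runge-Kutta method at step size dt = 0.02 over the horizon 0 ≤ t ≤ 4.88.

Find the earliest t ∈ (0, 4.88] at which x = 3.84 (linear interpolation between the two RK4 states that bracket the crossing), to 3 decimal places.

t=0.000: state=(1.550)
step 1 (dt=0.02): k1=(1.680), k2=(1.689), k3=(1.690), k4=(1.699); state += dt/6·(k1+2k2+2k3+k4)
t=0.020: state=(1.584)
t=0.040: state=(1.618)
t=0.060: state=(1.652)
continuing one RK4 step at a time; state shown every 10 steps (Δt=0.2):
t=0.200: state=(1.903)
t=0.400: state=(2.282)
t=0.600: state=(2.668)
t=0.800: state=(3.042)
t=1.000: state=(3.387)
t=1.200: state=(3.693)
t=1.300: state=(3.828)
next step: t=1.320: state=(3.854) — x has crossed 3.84
linear interpolation between t=1.300 (3.82808) and t=1.320 (3.85374) → t≈1.309

t = 1.309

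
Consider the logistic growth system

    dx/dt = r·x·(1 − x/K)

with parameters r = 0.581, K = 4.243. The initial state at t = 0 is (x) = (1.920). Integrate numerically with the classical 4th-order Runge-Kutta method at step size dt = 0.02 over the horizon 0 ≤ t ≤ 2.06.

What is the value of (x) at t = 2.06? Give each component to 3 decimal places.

(x) = (3.107)

t=0.000: state=(1.920)
step 1 (dt=0.02): k1=(0.611), k2=(0.611), k3=(0.611), k4=(0.611); state += dt/6·(k1+2k2+2k3+k4)
t=0.020: state=(1.932)
t=0.040: state=(1.944)
t=0.060: state=(1.957)
continuing one RK4 step at a time; state shown every 5 steps (Δt=0.1):
t=0.100: state=(1.981)
t=0.200: state=(2.043)
t=0.300: state=(2.104)
t=0.400: state=(2.166)
t=0.500: state=(2.227)
t=0.600: state=(2.289)
t=0.700: state=(2.350)
t=0.800: state=(2.411)
t=0.900: state=(2.471)
t=1.000: state=(2.531)
t=1.100: state=(2.589)
t=1.200: state=(2.648)
t=1.300: state=(2.705)
t=1.400: state=(2.762)
t=1.500: state=(2.817)
t=1.600: state=(2.872)
t=1.700: state=(2.925)
t=1.800: state=(2.977)
t=1.900: state=(3.028)
t=2.000: state=(3.078)
t=2.060: state=(3.107)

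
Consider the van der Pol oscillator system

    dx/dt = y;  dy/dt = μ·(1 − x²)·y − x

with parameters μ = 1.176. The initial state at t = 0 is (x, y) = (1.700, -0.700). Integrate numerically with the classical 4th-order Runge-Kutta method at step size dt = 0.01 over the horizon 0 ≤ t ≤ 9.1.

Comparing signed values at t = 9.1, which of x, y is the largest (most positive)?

largest component: y

t=0.000: state=(1.700, -0.700)
step 1 (dt=0.01): k1=(-0.700, -0.144), k2=(-0.701, -0.149), k3=(-0.701, -0.149), k4=(-0.701, -0.153); state += dt/6·(k1+2k2+2k3+k4)
t=0.010: state=(1.693, -0.701)
t=0.020: state=(1.686, -0.703)
t=0.030: state=(1.679, -0.705)
continuing one RK4 step at a time; state shown every 50 steps (Δt=0.5):
t=0.500: state=(1.315, -0.875)
t=1.000: state=(0.780, -1.332)
t=1.500: state=(-0.122, -2.393)
t=2.000: state=(-1.471, -2.335)
t=2.500: state=(-2.014, -0.100)
t=3.000: state=(-1.886, 0.464)
t=3.500: state=(-1.603, 0.659)
t=4.000: state=(-1.216, 0.914)
t=4.500: state=(-0.642, 1.464)
t=5.000: state=(0.358, 2.613)
t=5.500: state=(1.661, 1.847)
t=6.000: state=(2.009, -0.085)
t=6.500: state=(1.836, -0.506)
t=7.000: state=(1.535, -0.698)
t=7.500: state=(1.122, -0.989)
t=8.000: state=(0.487, -1.643)
t=8.500: state=(-0.628, -2.803)
t=9.000: state=(-1.817, -1.301)
t=9.100: state=(-1.922, -0.807)
compare at T: x=-1.922, y=-0.807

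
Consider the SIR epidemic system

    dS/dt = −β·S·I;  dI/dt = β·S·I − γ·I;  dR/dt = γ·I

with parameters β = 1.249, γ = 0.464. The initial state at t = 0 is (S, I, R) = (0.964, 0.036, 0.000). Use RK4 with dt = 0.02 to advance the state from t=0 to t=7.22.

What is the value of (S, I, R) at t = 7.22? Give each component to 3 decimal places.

t=0.000: state=(0.964, 0.036, 0.000)
step 1 (dt=0.02): k1=(-0.043, 0.027, 0.017), k2=(-0.044, 0.027, 0.017), k3=(-0.044, 0.027, 0.017), k4=(-0.044, 0.027, 0.017); state += dt/6·(k1+2k2+2k3+k4)
t=0.020: state=(0.963, 0.037, 0.000)
t=0.040: state=(0.962, 0.037, 0.001)
t=0.060: state=(0.961, 0.038, 0.001)
continuing one RK4 step at a time; state shown every 25 steps (Δt=0.5):
t=0.500: state=(0.938, 0.052, 0.010)
t=1.000: state=(0.903, 0.073, 0.024)
t=1.500: state=(0.855, 0.100, 0.044)
t=2.000: state=(0.796, 0.133, 0.071)
t=2.500: state=(0.724, 0.170, 0.106)
t=3.000: state=(0.644, 0.206, 0.150)
t=3.500: state=(0.560, 0.238, 0.202)
t=4.000: state=(0.479, 0.261, 0.260)
t=4.500: state=(0.405, 0.273, 0.322)
t=5.000: state=(0.341, 0.273, 0.386)
t=5.500: state=(0.289, 0.263, 0.448)
t=6.000: state=(0.246, 0.247, 0.507)
t=6.500: state=(0.212, 0.226, 0.562)
t=7.000: state=(0.186, 0.202, 0.612)
t=7.220: state=(0.176, 0.192, 0.632)

(S, I, R) = (0.176, 0.192, 0.632)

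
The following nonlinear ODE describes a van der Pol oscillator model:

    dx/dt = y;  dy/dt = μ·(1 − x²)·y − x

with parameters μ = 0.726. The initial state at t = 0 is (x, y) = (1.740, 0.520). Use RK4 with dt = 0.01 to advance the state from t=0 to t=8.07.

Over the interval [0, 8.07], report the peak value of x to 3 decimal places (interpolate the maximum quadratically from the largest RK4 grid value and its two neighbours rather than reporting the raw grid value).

t=0.000: state=(1.740, 0.520)
step 1 (dt=0.01): k1=(0.520, -2.505), k2=(0.507, -2.493), k3=(0.508, -2.493), k4=(0.495, -2.480); state += dt/6·(k1+2k2+2k3+k4)
t=0.010: state=(1.745, 0.495)
t=0.020: state=(1.750, 0.470)
t=0.030: state=(1.754, 0.446)
continuing one RK4 step at a time; state shown every 50 steps (Δt=0.5):
t=0.500: state=(1.746, -0.380)
t=1.000: state=(1.435, -0.836)
t=1.500: state=(0.911, -1.280)
t=2.000: state=(0.115, -1.946)
t=2.500: state=(-0.999, -2.301)
t=3.000: state=(-1.849, -0.887)
t=3.500: state=(-1.954, 0.287)
t=4.000: state=(-1.681, 0.748)
t=4.500: state=(-1.221, 1.106)
t=5.000: state=(-0.544, 1.648)
t=5.500: state=(0.464, 2.352)
t=6.000: state=(1.578, 1.711)
t=6.500: state=(2.000, 0.102)
t=7.000: state=(1.852, -0.582)
t=7.500: state=(1.471, -0.930)
t=8.000: state=(0.908, -1.353)
t=8.070: state=(0.811, -1.432)
largest grid value and its neighbours: x(6.540)=2.00265, x(6.550)=2.00272, x(6.560)=2.00259
parabola through these three points peaks at t≈6.548 with x≈2.00272

max x = 2.003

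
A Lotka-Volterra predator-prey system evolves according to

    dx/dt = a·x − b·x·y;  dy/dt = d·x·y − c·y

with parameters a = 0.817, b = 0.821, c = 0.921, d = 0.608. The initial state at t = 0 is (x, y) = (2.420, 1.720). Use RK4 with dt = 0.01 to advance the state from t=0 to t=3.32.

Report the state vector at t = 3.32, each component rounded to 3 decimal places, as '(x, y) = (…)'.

(x, y) = (0.727, 0.638)

t=0.000: state=(2.420, 1.720)
step 1 (dt=0.01): k1=(-1.440, 0.947), k2=(-1.445, 0.942), k3=(-1.445, 0.942), k4=(-1.450, 0.937); state += dt/6·(k1+2k2+2k3+k4)
t=0.010: state=(2.406, 1.729)
t=0.020: state=(2.391, 1.739)
t=0.030: state=(2.376, 1.748)
continuing one RK4 step at a time; state shown every 20 steps (Δt=0.2):
t=0.200: state=(2.118, 1.886)
t=0.400: state=(1.812, 1.991)
t=0.600: state=(1.533, 2.029)
t=0.800: state=(1.295, 2.004)
t=1.000: state=(1.104, 1.927)
t=1.200: state=(0.955, 1.816)
t=1.400: state=(0.844, 1.685)
t=1.600: state=(0.762, 1.544)
t=1.800: state=(0.704, 1.404)
t=2.000: state=(0.666, 1.269)
t=2.200: state=(0.644, 1.143)
t=2.400: state=(0.634, 1.027)
t=2.600: state=(0.636, 0.923)
t=2.800: state=(0.649, 0.830)
t=3.000: state=(0.671, 0.748)
t=3.200: state=(0.703, 0.676)
t=3.320: state=(0.727, 0.638)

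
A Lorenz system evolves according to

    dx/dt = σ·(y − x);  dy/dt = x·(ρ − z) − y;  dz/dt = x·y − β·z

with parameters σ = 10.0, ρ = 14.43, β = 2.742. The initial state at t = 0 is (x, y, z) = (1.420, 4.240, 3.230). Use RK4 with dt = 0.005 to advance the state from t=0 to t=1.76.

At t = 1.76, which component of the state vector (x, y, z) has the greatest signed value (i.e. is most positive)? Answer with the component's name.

t=0.000: state=(1.420, 4.240, 3.230)
step 1 (dt=0.005): k1=(28.200, 11.664, -2.836), k2=(27.787, 12.435, -2.474), k3=(27.816, 12.420, -2.478), k4=(27.430, 13.179, -2.115); state += dt/6·(k1+2k2+2k3+k4)
t=0.005: state=(1.559, 4.302, 3.218)
t=0.010: state=(1.694, 4.372, 3.209)
t=0.015: state=(1.827, 4.448, 3.204)
continuing one RK4 step at a time; state shown every 20 steps (Δt=0.1):
t=0.100: state=(3.984, 6.699, 3.789)
t=0.200: state=(7.191, 10.826, 7.277)
t=0.300: state=(10.429, 12.488, 15.203)
t=0.400: state=(9.951, 6.929, 20.889)
t=0.500: state=(5.908, 1.802, 18.704)
t=0.600: state=(2.769, 0.677, 14.601)
t=0.700: state=(1.500, 0.887, 11.227)
t=0.800: state=(1.282, 1.376, 8.665)
t=0.900: state=(1.608, 2.158, 6.805)
t=1.000: state=(2.415, 3.512, 5.668)
t=1.100: state=(3.896, 5.809, 5.595)
t=1.200: state=(6.277, 9.071, 7.619)
t=1.300: state=(9.028, 11.291, 12.960)
t=1.400: state=(9.753, 8.623, 18.612)
t=1.500: state=(7.213, 3.899, 18.771)
t=1.600: state=(4.253, 1.947, 15.598)
t=1.700: state=(2.720, 1.885, 12.391)
t=1.760: state=(2.414, 2.197, 10.795)
compare at T: x=2.414, y=2.197, z=10.795

largest component: z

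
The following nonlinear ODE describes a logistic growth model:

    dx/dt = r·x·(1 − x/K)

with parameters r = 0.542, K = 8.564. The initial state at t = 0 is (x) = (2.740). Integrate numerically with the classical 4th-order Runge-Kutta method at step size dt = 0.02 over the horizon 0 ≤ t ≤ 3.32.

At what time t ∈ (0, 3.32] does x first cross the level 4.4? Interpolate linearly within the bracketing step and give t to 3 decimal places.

t=0.000: state=(2.740)
step 1 (dt=0.02): k1=(1.010), k2=(1.012), k3=(1.012), k4=(1.014); state += dt/6·(k1+2k2+2k3+k4)
t=0.020: state=(2.760)
t=0.040: state=(2.781)
t=0.060: state=(2.801)
continuing one RK4 step at a time; state shown every 10 steps (Δt=0.2):
t=0.200: state=(2.946)
t=0.400: state=(3.159)
t=0.600: state=(3.378)
t=0.800: state=(3.602)
t=1.000: state=(3.830)
t=1.200: state=(4.060)
t=1.400: state=(4.292)
t=1.480: state=(4.385)
next step: t=1.500: state=(4.408) — x has crossed 4.4
linear interpolation between t=1.480 (4.38503) and t=1.500 (4.40822) → t≈1.493

t = 1.493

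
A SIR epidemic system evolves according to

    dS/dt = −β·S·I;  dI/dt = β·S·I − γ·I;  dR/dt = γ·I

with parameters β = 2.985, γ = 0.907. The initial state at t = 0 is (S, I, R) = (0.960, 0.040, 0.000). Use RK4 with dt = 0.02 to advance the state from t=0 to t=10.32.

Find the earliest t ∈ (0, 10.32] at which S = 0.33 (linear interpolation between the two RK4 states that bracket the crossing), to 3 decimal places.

t=0.000: state=(0.960, 0.040, 0.000)
step 1 (dt=0.02): k1=(-0.115, 0.078, 0.036), k2=(-0.117, 0.080, 0.037), k3=(-0.117, 0.080, 0.037), k4=(-0.119, 0.081, 0.038); state += dt/6·(k1+2k2+2k3+k4)
t=0.020: state=(0.958, 0.042, 0.001)
t=0.040: state=(0.955, 0.043, 0.002)
t=0.060: state=(0.953, 0.045, 0.002)
continuing one RK4 step at a time; state shown every 25 steps (Δt=0.5):
t=0.500: state=(0.869, 0.100, 0.030)
t=1.000: state=(0.694, 0.207, 0.098)
t=1.500: state=(0.468, 0.314, 0.218)
t=1.840: state=(0.334, 0.345, 0.321)
next step: t=1.860: state=(0.327, 0.346, 0.327) — S has crossed 0.33
linear interpolation between t=1.840 (0.33385) and t=1.860 (0.32703) → t≈1.851

t = 1.851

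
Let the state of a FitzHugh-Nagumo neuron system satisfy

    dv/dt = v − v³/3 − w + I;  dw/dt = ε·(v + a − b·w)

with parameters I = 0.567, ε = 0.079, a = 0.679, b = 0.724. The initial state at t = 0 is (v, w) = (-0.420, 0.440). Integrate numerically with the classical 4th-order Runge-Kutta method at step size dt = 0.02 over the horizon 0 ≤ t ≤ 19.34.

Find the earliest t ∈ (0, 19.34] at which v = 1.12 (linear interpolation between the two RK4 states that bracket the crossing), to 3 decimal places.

t = 18.062

t=0.000: state=(-0.420, 0.440)
step 1 (dt=0.02): k1=(-0.268, -0.005), k2=(-0.270, -0.005), k3=(-0.270, -0.005), k4=(-0.273, -0.005); state += dt/6·(k1+2k2+2k3+k4)
t=0.020: state=(-0.425, 0.440)
t=0.040: state=(-0.431, 0.440)
t=0.060: state=(-0.436, 0.440)
continuing one RK4 step at a time; state shown every 50 steps (Δt=1):
t=1.000: state=(-0.802, 0.422)
t=2.000: state=(-1.278, 0.370)
t=3.000: state=(-1.506, 0.293)
t=4.000: state=(-1.530, 0.211)
t=5.000: state=(-1.493, 0.135)
t=6.000: state=(-1.441, 0.067)
t=7.000: state=(-1.383, 0.007)
t=8.000: state=(-1.323, -0.045)
t=9.000: state=(-1.261, -0.089)
t=10.000: state=(-1.195, -0.127)
t=11.000: state=(-1.125, -0.157)
t=12.000: state=(-1.048, -0.179)
t=13.000: state=(-0.960, -0.194)
t=14.000: state=(-0.852, -0.201)
t=15.000: state=(-0.707, -0.198)
t=16.000: state=(-0.475, -0.181)
t=17.000: state=(-0.007, -0.139)
t=18.000: state=(1.042, -0.044)
t=18.060: state=(1.118, -0.035)
next step: t=18.080: state=(1.143, -0.032) — v has crossed 1.12
linear interpolation between t=18.060 (1.11760) and t=18.080 (1.14259) → t≈18.062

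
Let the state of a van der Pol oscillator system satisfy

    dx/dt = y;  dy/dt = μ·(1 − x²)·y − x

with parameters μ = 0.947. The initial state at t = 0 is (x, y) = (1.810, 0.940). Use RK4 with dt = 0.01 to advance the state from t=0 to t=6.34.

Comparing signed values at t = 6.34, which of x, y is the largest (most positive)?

largest component: y

t=0.000: state=(1.810, 0.940)
step 1 (dt=0.01): k1=(0.940, -3.836), k2=(0.921, -3.814), k3=(0.921, -3.814), k4=(0.902, -3.792); state += dt/6·(k1+2k2+2k3+k4)
t=0.010: state=(1.819, 0.902)
t=0.020: state=(1.828, 0.864)
t=0.030: state=(1.836, 0.827)
continuing one RK4 step at a time; state shown every 25 steps (Δt=0.25):
t=0.250: state=(1.939, 0.159)
t=0.500: state=(1.919, -0.274)
t=0.750: state=(1.819, -0.506)
t=1.000: state=(1.673, -0.659)
t=1.250: state=(1.491, -0.796)
t=1.500: state=(1.273, -0.954)
t=1.750: state=(1.010, -1.163)
t=2.000: state=(0.684, -1.461)
t=2.250: state=(0.269, -1.880)
t=2.500: state=(-0.263, -2.376)
t=2.750: state=(-0.898, -2.610)
t=3.000: state=(-1.498, -2.043)
t=3.250: state=(-1.874, -0.955)
t=3.500: state=(-2.001, -0.135)
t=3.750: state=(-1.975, 0.292)
t=4.000: state=(-1.872, 0.510)
t=4.250: state=(-1.726, 0.651)
t=4.500: state=(-1.548, 0.777)
t=4.750: state=(-1.336, 0.921)
t=5.000: state=(-1.084, 1.112)
t=5.250: state=(-0.774, 1.384)
t=5.500: state=(-0.382, 1.773)
t=5.750: state=(0.122, 2.267)
t=6.000: state=(0.741, 2.619)
t=6.250: state=(1.371, 2.265)
t=6.340: state=(1.560, 1.926)
compare at T: x=1.560, y=1.926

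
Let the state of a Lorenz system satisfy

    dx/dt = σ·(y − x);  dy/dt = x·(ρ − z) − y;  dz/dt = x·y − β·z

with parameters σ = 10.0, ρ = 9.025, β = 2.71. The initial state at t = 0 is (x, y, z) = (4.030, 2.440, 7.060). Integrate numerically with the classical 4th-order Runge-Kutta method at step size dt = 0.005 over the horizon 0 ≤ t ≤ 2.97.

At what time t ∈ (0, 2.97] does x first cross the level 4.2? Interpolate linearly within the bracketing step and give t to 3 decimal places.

t = 0.352

t=0.000: state=(4.030, 2.440, 7.060)
step 1 (dt=0.005): k1=(-15.900, 5.479, -9.299), k2=(-15.366, 5.480, -9.279), k3=(-15.379, 5.482, -9.276), k4=(-14.857, 5.484, -9.253); state += dt/6·(k1+2k2+2k3+k4)
t=0.005: state=(3.953, 2.467, 7.014)
t=0.010: state=(3.881, 2.495, 6.967)
t=0.015: state=(3.814, 2.522, 6.922)
continuing one RK4 step at a time; state shown every 20 steps (Δt=0.1):
t=0.100: state=(3.231, 3.008, 6.219)
t=0.200: state=(3.330, 3.679, 5.692)
t=0.300: state=(3.841, 4.486, 5.624)
t=0.350: state=(4.187, 4.918, 5.795)
next step: t=0.355: state=(4.224, 4.961, 5.821) — x has crossed 4.2
linear interpolation between t=0.350 (4.18702) and t=0.355 (4.22373) → t≈0.352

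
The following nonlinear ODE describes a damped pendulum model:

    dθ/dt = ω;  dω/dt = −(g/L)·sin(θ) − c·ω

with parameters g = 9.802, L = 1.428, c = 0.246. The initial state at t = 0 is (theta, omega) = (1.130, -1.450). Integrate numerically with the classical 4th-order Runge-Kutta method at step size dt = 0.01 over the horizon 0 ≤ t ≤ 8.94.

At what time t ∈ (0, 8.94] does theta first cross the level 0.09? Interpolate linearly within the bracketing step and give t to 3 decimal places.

t=0.000: state=(1.130, -1.450)
step 1 (dt=0.01): k1=(-1.450, -5.851), k2=(-1.479, -5.823), k3=(-1.479, -5.822), k4=(-1.508, -5.793); state += dt/6·(k1+2k2+2k3+k4)
t=0.010: state=(1.115, -1.508)
t=0.020: state=(1.100, -1.566)
t=0.030: state=(1.084, -1.623)
t=0.430: state=(0.094, -2.939)
next step: t=0.440: state=(0.064, -2.938) — theta has crossed 0.09
linear interpolation between t=0.430 (0.09371) and t=0.440 (0.06432) → t≈0.431

t = 0.431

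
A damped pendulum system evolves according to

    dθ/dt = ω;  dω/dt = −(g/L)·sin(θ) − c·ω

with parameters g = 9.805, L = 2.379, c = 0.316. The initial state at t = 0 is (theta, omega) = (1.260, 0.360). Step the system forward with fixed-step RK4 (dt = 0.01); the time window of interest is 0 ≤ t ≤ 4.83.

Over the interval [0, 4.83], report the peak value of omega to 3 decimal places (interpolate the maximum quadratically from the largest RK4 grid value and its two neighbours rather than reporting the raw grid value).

t=0.000: state=(1.260, 0.360)
step 1 (dt=0.01): k1=(0.360, -4.038), k2=(0.340, -4.034), k3=(0.340, -4.034), k4=(0.320, -4.029); state += dt/6·(k1+2k2+2k3+k4)
t=0.010: state=(1.263, 0.320)
t=0.020: state=(1.266, 0.279)
t=0.030: state=(1.269, 0.239)
continuing one RK4 step at a time; state shown every 20 steps (Δt=0.2):
t=0.200: state=(1.253, -0.425)
t=0.400: state=(1.095, -1.138)
t=0.600: state=(0.806, -1.720)
t=0.800: state=(0.422, -2.074)
t=1.000: state=(-0.002, -2.111)
t=1.200: state=(-0.400, -1.818)
t=1.400: state=(-0.713, -1.279)
t=1.600: state=(-0.904, -0.617)
t=1.800: state=(-0.959, 0.067)
t=2.000: state=(-0.880, 0.703)
t=2.200: state=(-0.685, 1.226)
t=2.400: state=(-0.402, 1.566)
t=2.600: state=(-0.075, 1.658)
t=2.800: state=(0.243, 1.486)
t=3.000: state=(0.505, 1.098)
t=3.200: state=(0.674, 0.581)
t=3.400: state=(0.734, 0.023)
t=3.600: state=(0.685, -0.504)
t=3.800: state=(0.539, -0.936)
t=4.000: state=(0.321, -1.214)
t=4.200: state=(0.067, -1.293)
t=4.400: state=(-0.182, -1.165)
t=4.600: state=(-0.388, -0.865)
t=4.800: state=(-0.521, -0.456)
t=4.830: state=(-0.534, -0.390)
largest grid value and its neighbours: omega(2.560)=1.66080, omega(2.570)=1.66103, omega(2.580)=1.66058
parabola through these three points peaks at t≈2.568 with omega≈1.66104

max omega = 1.661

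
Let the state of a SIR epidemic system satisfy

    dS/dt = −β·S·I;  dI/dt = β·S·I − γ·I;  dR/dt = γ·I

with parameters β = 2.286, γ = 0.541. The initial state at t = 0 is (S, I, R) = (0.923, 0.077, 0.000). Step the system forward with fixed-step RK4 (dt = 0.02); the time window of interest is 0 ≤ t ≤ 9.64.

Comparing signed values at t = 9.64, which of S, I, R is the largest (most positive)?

largest component: R

t=0.000: state=(0.923, 0.077, 0.000)
step 1 (dt=0.02): k1=(-0.162, 0.121, 0.042), k2=(-0.165, 0.122, 0.042), k3=(-0.165, 0.122, 0.042), k4=(-0.167, 0.124, 0.043); state += dt/6·(k1+2k2+2k3+k4)
t=0.020: state=(0.920, 0.079, 0.001)
t=0.040: state=(0.916, 0.082, 0.002)
t=0.060: state=(0.913, 0.085, 0.003)
continuing one RK4 step at a time; state shown every 25 steps (Δt=0.5):
t=0.500: state=(0.810, 0.159, 0.031)
t=1.000: state=(0.632, 0.278, 0.090)
t=1.500: state=(0.430, 0.389, 0.181)
t=2.000: state=(0.266, 0.440, 0.295)
t=2.500: state=(0.161, 0.426, 0.413)
t=3.000: state=(0.102, 0.376, 0.522)
t=3.500: state=(0.069, 0.316, 0.615)
t=4.000: state=(0.049, 0.258, 0.693)
t=4.500: state=(0.038, 0.207, 0.756)
t=5.000: state=(0.031, 0.164, 0.805)
t=5.500: state=(0.026, 0.129, 0.845)
t=6.000: state=(0.023, 0.101, 0.876)
t=6.500: state=(0.021, 0.079, 0.900)
t=7.000: state=(0.019, 0.062, 0.919)
t=7.500: state=(0.018, 0.048, 0.934)
t=8.000: state=(0.017, 0.037, 0.946)
t=8.500: state=(0.016, 0.029, 0.954)
t=9.000: state=(0.016, 0.023, 0.961)
t=9.500: state=(0.016, 0.018, 0.967)
t=9.640: state=(0.015, 0.016, 0.968)
compare at T: S=0.015, I=0.016, R=0.968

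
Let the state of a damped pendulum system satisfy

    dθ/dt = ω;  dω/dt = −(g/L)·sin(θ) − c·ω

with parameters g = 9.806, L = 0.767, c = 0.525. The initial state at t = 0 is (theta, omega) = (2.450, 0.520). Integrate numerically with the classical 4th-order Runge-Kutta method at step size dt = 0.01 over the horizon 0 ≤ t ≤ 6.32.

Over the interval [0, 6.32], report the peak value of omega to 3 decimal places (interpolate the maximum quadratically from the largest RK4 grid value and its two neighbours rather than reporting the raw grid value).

max omega = 4.593

t=0.000: state=(2.450, 0.520)
step 1 (dt=0.01): k1=(0.520, -8.427), k2=(0.478, -8.379), k3=(0.478, -8.381), k4=(0.436, -8.336); state += dt/6·(k1+2k2+2k3+k4)
t=0.010: state=(2.455, 0.436)
t=0.020: state=(2.459, 0.353)
t=0.030: state=(2.462, 0.271)
continuing one RK4 step at a time; state shown every 25 steps (Δt=0.25):
t=0.250: state=(2.328, -1.500)
t=0.500: state=(1.661, -3.939)
t=0.750: state=(0.387, -5.881)
t=1.000: state=(-0.956, -4.243)
t=1.250: state=(-1.594, -0.846)
t=1.500: state=(-1.409, 2.248)
t=1.750: state=(-0.538, 4.428)
t=2.000: state=(0.558, 3.780)
t=2.250: state=(1.167, 0.953)
t=2.500: state=(1.036, -1.907)
t=2.750: state=(0.311, -3.560)
t=3.000: state=(-0.528, -2.728)
t=3.250: state=(-0.919, -0.302)
t=3.500: state=(-0.692, 1.983)
t=3.750: state=(-0.048, 2.833)
t=4.000: state=(0.549, 1.663)
t=4.250: state=(0.709, -0.409)
t=4.500: state=(0.387, -1.986)
t=4.750: state=(-0.157, -2.068)
t=5.000: state=(-0.526, -0.727)
t=5.250: state=(-0.496, 0.915)
t=5.500: state=(-0.135, 1.766)
t=5.750: state=(0.274, 1.300)
t=6.000: state=(0.444, 0.007)
t=6.250: state=(0.291, -1.131)
t=6.320: state=(0.205, -1.307)
largest grid value and its neighbours: omega(1.820)=4.59194, omega(1.830)=4.59295, omega(1.840)=4.58819
parabola through these three points peaks at t≈1.827 with omega≈4.59326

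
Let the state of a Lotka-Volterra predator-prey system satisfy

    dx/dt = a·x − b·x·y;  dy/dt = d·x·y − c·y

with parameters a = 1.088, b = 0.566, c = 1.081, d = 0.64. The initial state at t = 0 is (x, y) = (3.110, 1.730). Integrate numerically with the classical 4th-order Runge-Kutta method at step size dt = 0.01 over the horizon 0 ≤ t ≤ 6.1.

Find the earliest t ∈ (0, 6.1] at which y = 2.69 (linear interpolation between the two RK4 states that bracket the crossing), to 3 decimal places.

t = 0.501

t=0.000: state=(3.110, 1.730)
step 1 (dt=0.01): k1=(0.338, 1.573), k2=(0.325, 1.582), k3=(0.325, 1.582), k4=(0.311, 1.591); state += dt/6·(k1+2k2+2k3+k4)
t=0.010: state=(3.113, 1.746)
t=0.020: state=(3.116, 1.762)
t=0.030: state=(3.119, 1.778)
continuing one RK4 step at a time; state shown every 20 steps (Δt=0.2):
t=0.200: state=(3.118, 2.079)
t=0.400: state=(2.996, 2.480)
t=0.500: state=(2.885, 2.688)
next step: t=0.510: state=(2.873, 2.708) — y has crossed 2.69
linear interpolation between t=0.500 (2.68752) and t=0.510 (2.70807) → t≈0.501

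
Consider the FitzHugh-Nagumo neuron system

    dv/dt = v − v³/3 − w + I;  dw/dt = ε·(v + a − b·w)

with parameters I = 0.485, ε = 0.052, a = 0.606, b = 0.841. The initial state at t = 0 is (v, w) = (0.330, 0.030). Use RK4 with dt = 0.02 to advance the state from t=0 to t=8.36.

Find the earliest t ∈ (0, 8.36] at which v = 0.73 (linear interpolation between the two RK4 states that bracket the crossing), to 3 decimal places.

t=0.000: state=(0.330, 0.030)
step 1 (dt=0.02): k1=(0.773, 0.047), k2=(0.779, 0.048), k3=(0.779, 0.048), k4=(0.786, 0.048); state += dt/6·(k1+2k2+2k3+k4)
t=0.020: state=(0.346, 0.031)
t=0.040: state=(0.361, 0.032)
t=0.060: state=(0.378, 0.033)
t=0.420: state=(0.710, 0.054)
next step: t=0.440: state=(0.730, 0.055) — v has crossed 0.73
linear interpolation between t=0.420 (0.70975) and t=0.440 (0.73027) → t≈0.440

t = 0.440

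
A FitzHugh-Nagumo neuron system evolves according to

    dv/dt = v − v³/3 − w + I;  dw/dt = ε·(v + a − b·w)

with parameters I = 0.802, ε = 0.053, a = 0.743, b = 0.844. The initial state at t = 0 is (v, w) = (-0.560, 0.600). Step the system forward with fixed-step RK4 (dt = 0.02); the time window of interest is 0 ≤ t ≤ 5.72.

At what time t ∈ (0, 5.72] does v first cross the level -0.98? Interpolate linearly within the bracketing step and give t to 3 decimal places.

t=0.000: state=(-0.560, 0.600)
step 1 (dt=0.02): k1=(-0.299, -0.017), k2=(-0.301, -0.017), k3=(-0.301, -0.017), k4=(-0.303, -0.017); state += dt/6·(k1+2k2+2k3+k4)
t=0.020: state=(-0.566, 0.600)
t=0.040: state=(-0.572, 0.599)
t=0.060: state=(-0.578, 0.599)
continuing one RK4 step at a time; state shown every 10 steps (Δt=0.2):
t=0.200: state=(-0.624, 0.596)
t=0.400: state=(-0.695, 0.592)
t=0.600: state=(-0.772, 0.587)
t=0.800: state=(-0.856, 0.581)
t=1.000: state=(-0.942, 0.574)
t=1.080: state=(-0.977, 0.571)
next step: t=1.100: state=(-0.985, 0.570) — v has crossed -0.98
linear interpolation between t=1.080 (-0.97665) and t=1.100 (-0.98534) → t≈1.088

t = 1.088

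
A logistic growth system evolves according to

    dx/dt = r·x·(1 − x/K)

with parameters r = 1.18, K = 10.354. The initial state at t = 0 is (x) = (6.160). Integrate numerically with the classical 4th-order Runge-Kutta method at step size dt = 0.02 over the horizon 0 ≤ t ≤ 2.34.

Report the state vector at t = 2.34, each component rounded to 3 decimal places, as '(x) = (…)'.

t=0.000: state=(6.160)
step 1 (dt=0.02): k1=(2.944), k2=(2.938), k3=(2.938), k4=(2.931); state += dt/6·(k1+2k2+2k3+k4)
t=0.020: state=(6.219)
t=0.040: state=(6.277)
t=0.060: state=(6.335)
continuing one RK4 step at a time; state shown every 5 steps (Δt=0.1):
t=0.100: state=(6.451)
t=0.200: state=(6.733)
t=0.300: state=(7.006)
t=0.400: state=(7.268)
t=0.500: state=(7.517)
t=0.600: state=(7.753)
t=0.700: state=(7.976)
t=0.800: state=(8.186)
t=0.900: state=(8.381)
t=1.000: state=(8.563)
t=1.100: state=(8.731)
t=1.200: state=(8.886)
t=1.300: state=(9.028)
t=1.400: state=(9.159)
t=1.500: state=(9.278)
t=1.600: state=(9.387)
t=1.700: state=(9.485)
t=1.800: state=(9.575)
t=1.900: state=(9.656)
t=2.000: state=(9.729)
t=2.100: state=(9.794)
t=2.200: state=(9.854)
t=2.300: state=(9.907)
t=2.340: state=(9.927)

(x) = (9.927)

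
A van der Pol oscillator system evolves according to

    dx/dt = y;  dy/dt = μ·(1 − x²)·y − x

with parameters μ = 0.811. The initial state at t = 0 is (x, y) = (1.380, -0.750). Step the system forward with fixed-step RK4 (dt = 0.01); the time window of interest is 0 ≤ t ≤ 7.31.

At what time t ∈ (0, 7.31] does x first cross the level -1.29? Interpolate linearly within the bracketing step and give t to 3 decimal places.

t=0.000: state=(1.380, -0.750)
step 1 (dt=0.01): k1=(-0.750, -0.830), k2=(-0.754, -0.829), k3=(-0.754, -0.829), k4=(-0.758, -0.829); state += dt/6·(k1+2k2+2k3+k4)
t=0.010: state=(1.372, -0.758)
t=0.020: state=(1.365, -0.767)
t=0.030: state=(1.357, -0.775)
continuing one RK4 step at a time; state shown every 25 steps (Δt=0.25):
t=0.250: state=(1.166, -0.961)
t=0.500: state=(0.897, -1.205)
t=0.750: state=(0.558, -1.515)
t=1.000: state=(0.133, -1.902)
t=1.250: state=(-0.393, -2.281)
t=1.500: state=(-0.982, -2.348)
t=1.630: state=(-1.276, -2.133)
next step: t=1.640: state=(-1.297, -2.109) — x has crossed -1.29
linear interpolation between t=1.630 (-1.27556) and t=1.640 (-1.29678) → t≈1.637

t = 1.637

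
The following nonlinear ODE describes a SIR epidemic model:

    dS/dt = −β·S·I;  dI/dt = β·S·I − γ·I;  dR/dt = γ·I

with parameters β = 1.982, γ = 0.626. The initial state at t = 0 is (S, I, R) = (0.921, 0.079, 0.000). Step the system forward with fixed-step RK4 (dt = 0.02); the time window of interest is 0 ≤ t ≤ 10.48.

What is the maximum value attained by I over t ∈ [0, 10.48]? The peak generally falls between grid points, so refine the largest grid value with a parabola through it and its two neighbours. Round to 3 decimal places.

max I = 0.346

t=0.000: state=(0.921, 0.079, 0.000)
step 1 (dt=0.02): k1=(-0.144, 0.095, 0.049), k2=(-0.146, 0.096, 0.050), k3=(-0.146, 0.096, 0.050), k4=(-0.147, 0.097, 0.051); state += dt/6·(k1+2k2+2k3+k4)
t=0.020: state=(0.918, 0.081, 0.001)
t=0.040: state=(0.915, 0.083, 0.002)
t=0.060: state=(0.912, 0.085, 0.003)
continuing one RK4 step at a time; state shown every 25 steps (Δt=0.5):
t=0.500: state=(0.829, 0.138, 0.033)
t=1.000: state=(0.696, 0.215, 0.088)
t=1.500: state=(0.541, 0.291, 0.168)
t=2.000: state=(0.395, 0.338, 0.267)
t=2.500: state=(0.281, 0.344, 0.375)
t=3.000: state=(0.202, 0.319, 0.479)
t=3.500: state=(0.150, 0.277, 0.573)
t=4.000: state=(0.117, 0.231, 0.652)
t=4.500: state=(0.095, 0.187, 0.718)
t=5.000: state=(0.080, 0.149, 0.770)
t=5.500: state=(0.070, 0.118, 0.812)
t=6.000: state=(0.064, 0.092, 0.845)
t=6.500: state=(0.059, 0.071, 0.870)
t=7.000: state=(0.055, 0.055, 0.890)
t=7.500: state=(0.052, 0.043, 0.905)
t=8.000: state=(0.051, 0.033, 0.917)
t=8.500: state=(0.049, 0.025, 0.926)
t=9.000: state=(0.048, 0.019, 0.933)
t=9.500: state=(0.047, 0.015, 0.938)
t=10.000: state=(0.047, 0.011, 0.942)
t=10.480: state=(0.046, 0.009, 0.945)
largest grid value and its neighbours: I(2.300)=0.34608, I(2.320)=0.34613, I(2.340)=0.34613
parabola through these three points peaks at t≈2.329 with I≈0.34614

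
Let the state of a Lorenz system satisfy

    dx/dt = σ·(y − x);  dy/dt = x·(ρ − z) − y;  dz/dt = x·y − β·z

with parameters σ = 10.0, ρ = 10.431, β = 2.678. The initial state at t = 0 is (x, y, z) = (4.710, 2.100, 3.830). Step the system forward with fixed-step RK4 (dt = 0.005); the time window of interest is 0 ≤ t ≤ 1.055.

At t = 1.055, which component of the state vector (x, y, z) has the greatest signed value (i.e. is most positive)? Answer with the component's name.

largest component: z

t=0.000: state=(4.710, 2.100, 3.830)
step 1 (dt=0.005): k1=(-26.100, 28.991, -0.366), k2=(-24.723, 28.492, -0.164), k3=(-24.770, 28.513, -0.163), k4=(-23.436, 28.034, 0.030); state += dt/6·(k1+2k2+2k3+k4)
t=0.005: state=(4.586, 2.243, 3.829)
t=0.010: state=(4.475, 2.380, 3.830)
t=0.015: state=(4.376, 2.514, 3.833)
continuing one RK4 step at a time; state shown every 10 steps (Δt=0.05):
t=0.050: state=(3.962, 3.362, 3.897)
t=0.100: state=(3.956, 4.426, 4.126)
t=0.150: state=(4.357, 5.440, 4.567)
t=0.200: state=(4.996, 6.429, 5.297)
t=0.250: state=(5.755, 7.323, 6.373)
t=0.300: state=(6.521, 7.972, 7.788)
t=0.350: state=(7.156, 8.191, 9.422)
t=0.400: state=(7.510, 7.856, 11.021)
t=0.450: state=(7.480, 7.010, 12.268)
t=0.500: state=(7.058, 5.877, 12.932)
t=0.550: state=(6.348, 4.749, 12.976)
t=0.600: state=(5.515, 3.834, 12.533)
t=0.650: state=(4.711, 3.210, 11.797)
t=0.700: state=(4.037, 2.852, 10.932)
t=0.750: state=(3.533, 2.701, 10.049)
t=0.800: state=(3.201, 2.701, 9.211)
t=0.850: state=(3.025, 2.812, 8.456)
t=0.900: state=(2.981, 3.012, 7.803)
t=0.950: state=(3.051, 3.292, 7.268)
t=1.000: state=(3.219, 3.647, 6.865)
t=1.050: state=(3.476, 4.074, 6.609)
t=1.055: state=(3.506, 4.120, 6.592)
compare at T: x=3.506, y=4.120, z=6.592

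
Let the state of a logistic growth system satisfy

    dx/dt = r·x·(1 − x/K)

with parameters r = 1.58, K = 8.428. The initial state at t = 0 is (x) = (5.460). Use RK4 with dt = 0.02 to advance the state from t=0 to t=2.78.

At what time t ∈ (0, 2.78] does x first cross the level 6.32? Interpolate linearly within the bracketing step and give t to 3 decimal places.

t=0.000: state=(5.460)
step 1 (dt=0.02): k1=(3.038), k2=(3.024), k3=(3.024), k4=(3.009); state += dt/6·(k1+2k2+2k3+k4)
t=0.020: state=(5.520)
t=0.040: state=(5.580)
t=0.060: state=(5.640)
continuing one RK4 step at a time; state shown every 5 steps (Δt=0.1):
t=0.100: state=(5.756)
t=0.200: state=(6.036)
t=0.300: state=(6.297)
next step: t=0.320: state=(6.347) — x has crossed 6.32
linear interpolation between t=0.300 (6.29712) and t=0.320 (6.34704) → t≈0.309

t = 0.309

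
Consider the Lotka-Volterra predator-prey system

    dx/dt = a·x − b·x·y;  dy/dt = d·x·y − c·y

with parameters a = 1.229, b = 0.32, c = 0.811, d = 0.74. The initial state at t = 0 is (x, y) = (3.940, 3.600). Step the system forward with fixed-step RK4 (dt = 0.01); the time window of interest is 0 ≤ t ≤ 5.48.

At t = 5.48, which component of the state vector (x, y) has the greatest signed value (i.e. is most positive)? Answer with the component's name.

t=0.000: state=(3.940, 3.600)
step 1 (dt=0.01): k1=(0.303, 7.577), k2=(0.256, 7.660), k3=(0.255, 7.661), k4=(0.207, 7.745); state += dt/6·(k1+2k2+2k3+k4)
t=0.010: state=(3.943, 3.677)
t=0.020: state=(3.944, 3.755)
t=0.030: state=(3.945, 3.835)
continuing one RK4 step at a time; state shown every 20 steps (Δt=0.2):
t=0.200: state=(3.784, 5.452)
t=0.400: state=(3.171, 7.796)
t=0.600: state=(2.291, 9.941)
t=0.800: state=(1.483, 11.146)
t=1.000: state=(0.920, 11.286)
t=1.200: state=(0.581, 10.699)
t=1.400: state=(0.385, 9.758)
t=1.600: state=(0.273, 8.704)
t=1.800: state=(0.207, 7.665)
t=2.000: state=(0.167, 6.699)
t=2.200: state=(0.143, 5.827)
t=2.400: state=(0.129, 5.055)
t=2.600: state=(0.122, 4.378)
t=2.800: state=(0.120, 3.790)
t=3.000: state=(0.123, 3.281)
t=3.200: state=(0.129, 2.842)
t=3.400: state=(0.139, 2.465)
t=3.600: state=(0.154, 2.142)
t=3.800: state=(0.173, 1.865)
t=4.000: state=(0.198, 1.630)
t=4.200: state=(0.229, 1.430)
t=4.400: state=(0.269, 1.262)
t=4.600: state=(0.319, 1.121)
t=4.800: state=(0.381, 1.003)
t=5.000: state=(0.459, 0.908)
t=5.200: state=(0.555, 0.832)
t=5.400: state=(0.674, 0.774)
t=5.480: state=(0.729, 0.756)
compare at T: x=0.729, y=0.756

largest component: y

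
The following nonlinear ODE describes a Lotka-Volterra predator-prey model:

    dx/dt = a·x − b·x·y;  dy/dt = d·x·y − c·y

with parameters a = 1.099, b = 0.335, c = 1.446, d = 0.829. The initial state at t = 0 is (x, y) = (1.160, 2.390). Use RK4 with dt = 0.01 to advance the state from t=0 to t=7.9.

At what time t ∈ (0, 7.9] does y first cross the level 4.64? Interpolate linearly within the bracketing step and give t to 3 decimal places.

t=0.000: state=(1.160, 2.390)
step 1 (dt=0.01): k1=(0.346, -1.158), k2=(0.349, -1.151), k3=(0.349, -1.151), k4=(0.352, -1.145); state += dt/6·(k1+2k2+2k3+k4)
t=0.010: state=(1.163, 2.378)
t=0.020: state=(1.167, 2.367)
t=0.030: state=(1.171, 2.356)
continuing one RK4 step at a time; state shown every 50 steps (Δt=0.5):
t=0.500: state=(1.401, 1.963)
t=1.000: state=(1.774, 1.832)
t=1.500: state=(2.235, 2.038)
t=2.000: state=(2.619, 2.725)
t=2.500: state=(2.604, 3.980)
t=2.740: state=(2.396, 4.635)
next step: t=2.750: state=(2.385, 4.660) — y has crossed 4.64
linear interpolation between t=2.740 (4.63530) and t=2.750 (4.66021) → t≈2.742

t = 2.742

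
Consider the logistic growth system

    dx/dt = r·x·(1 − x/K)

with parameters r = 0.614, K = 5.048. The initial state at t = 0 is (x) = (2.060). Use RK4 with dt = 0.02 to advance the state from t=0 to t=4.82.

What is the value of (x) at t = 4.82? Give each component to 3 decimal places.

t=0.000: state=(2.060)
step 1 (dt=0.02): k1=(0.749), k2=(0.750), k3=(0.750), k4=(0.750); state += dt/6·(k1+2k2+2k3+k4)
t=0.020: state=(2.075)
t=0.040: state=(2.090)
t=0.060: state=(2.105)
continuing one RK4 step at a time; state shown every 10 steps (Δt=0.2):
t=0.200: state=(2.211)
t=0.400: state=(2.365)
t=0.600: state=(2.520)
t=0.800: state=(2.674)
t=1.000: state=(2.828)
t=1.200: state=(2.979)
t=1.400: state=(3.128)
t=1.600: state=(3.271)
t=1.800: state=(3.410)
t=2.000: state=(3.543)
t=2.200: state=(3.669)
t=2.400: state=(3.789)
t=2.600: state=(3.901)
t=2.800: state=(4.007)
t=3.000: state=(4.104)
t=3.200: state=(4.195)
t=3.400: state=(4.279)
t=3.600: state=(4.355)
t=3.800: state=(4.425)
t=4.000: state=(4.489)
t=4.200: state=(4.548)
t=4.400: state=(4.600)
t=4.600: state=(4.648)
t=4.800: state=(4.691)
t=4.820: state=(4.695)

(x) = (4.695)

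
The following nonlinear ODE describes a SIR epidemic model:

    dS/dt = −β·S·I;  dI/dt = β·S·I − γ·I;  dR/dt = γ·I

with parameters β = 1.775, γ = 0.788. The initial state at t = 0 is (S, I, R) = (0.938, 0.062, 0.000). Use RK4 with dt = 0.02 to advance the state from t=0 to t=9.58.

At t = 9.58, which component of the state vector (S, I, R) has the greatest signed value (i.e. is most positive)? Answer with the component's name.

t=0.000: state=(0.938, 0.062, 0.000)
step 1 (dt=0.02): k1=(-0.103, 0.054, 0.049), k2=(-0.104, 0.055, 0.049), k3=(-0.104, 0.055, 0.049), k4=(-0.105, 0.055, 0.050); state += dt/6·(k1+2k2+2k3+k4)
t=0.020: state=(0.936, 0.063, 0.001)
t=0.040: state=(0.934, 0.064, 0.002)
t=0.060: state=(0.932, 0.065, 0.003)
continuing one RK4 step at a time; state shown every 25 steps (Δt=0.5):
t=0.500: state=(0.876, 0.094, 0.030)
t=1.000: state=(0.793, 0.133, 0.075)
t=1.500: state=(0.692, 0.173, 0.135)
t=2.000: state=(0.584, 0.206, 0.210)
t=2.500: state=(0.483, 0.222, 0.295)
t=3.000: state=(0.396, 0.221, 0.383)
t=3.500: state=(0.327, 0.205, 0.467)
t=4.000: state=(0.276, 0.181, 0.544)
t=4.500: state=(0.238, 0.153, 0.609)
t=5.000: state=(0.210, 0.126, 0.664)
t=5.500: state=(0.190, 0.101, 0.709)
t=6.000: state=(0.175, 0.080, 0.744)
t=6.500: state=(0.165, 0.063, 0.772)
t=7.000: state=(0.157, 0.049, 0.794)
t=7.500: state=(0.151, 0.038, 0.811)
t=8.000: state=(0.146, 0.029, 0.824)
t=8.500: state=(0.143, 0.022, 0.835)
t=9.000: state=(0.141, 0.017, 0.842)
t=9.500: state=(0.139, 0.013, 0.848)
t=9.580: state=(0.139, 0.012, 0.849)
compare at T: S=0.139, I=0.012, R=0.849

largest component: R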